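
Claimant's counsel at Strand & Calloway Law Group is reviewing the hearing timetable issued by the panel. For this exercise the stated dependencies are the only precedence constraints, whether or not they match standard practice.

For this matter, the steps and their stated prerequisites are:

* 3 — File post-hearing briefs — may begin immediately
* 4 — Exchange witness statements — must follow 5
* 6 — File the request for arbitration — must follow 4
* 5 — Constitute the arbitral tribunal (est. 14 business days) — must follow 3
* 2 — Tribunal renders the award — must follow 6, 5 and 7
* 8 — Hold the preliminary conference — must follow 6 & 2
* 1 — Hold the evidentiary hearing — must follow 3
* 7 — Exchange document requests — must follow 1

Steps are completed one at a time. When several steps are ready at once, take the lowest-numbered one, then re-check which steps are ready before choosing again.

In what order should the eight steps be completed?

3, 1, 5, 4, 6, 7, 2, 8

3 is the only step with nothing outstanding, so it goes first.
Ready: 1 and 5. 1 has the earlier label → 1.
7 now also ready, so the ready set is {5, 7}; 5 has the earlier label → 5.
4 now also ready, so the ready set is {4, 7}; 4 has the earlier label → 4.
6 now also ready, so the ready set is {6, 7}; 6 has the earlier label → 6.
7 is the only step now ready → 7.
Next only 2 has its prerequisites met → 2.
Next only 8 has its prerequisites met → 8.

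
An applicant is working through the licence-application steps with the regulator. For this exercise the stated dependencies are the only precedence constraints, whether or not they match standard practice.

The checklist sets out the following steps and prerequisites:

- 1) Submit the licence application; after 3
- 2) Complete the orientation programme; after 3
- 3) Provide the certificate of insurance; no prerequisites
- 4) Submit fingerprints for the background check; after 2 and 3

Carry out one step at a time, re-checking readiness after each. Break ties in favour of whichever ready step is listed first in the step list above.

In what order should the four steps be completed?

3, 1, 2, 4

3 has no prerequisites → 3 first.
Now 1 and 2 have their prerequisites met. 1 is listed earlier, so 1 next.
Next only 2 has its prerequisites met → 2.
4 needed 2 and 3, now all done → 4.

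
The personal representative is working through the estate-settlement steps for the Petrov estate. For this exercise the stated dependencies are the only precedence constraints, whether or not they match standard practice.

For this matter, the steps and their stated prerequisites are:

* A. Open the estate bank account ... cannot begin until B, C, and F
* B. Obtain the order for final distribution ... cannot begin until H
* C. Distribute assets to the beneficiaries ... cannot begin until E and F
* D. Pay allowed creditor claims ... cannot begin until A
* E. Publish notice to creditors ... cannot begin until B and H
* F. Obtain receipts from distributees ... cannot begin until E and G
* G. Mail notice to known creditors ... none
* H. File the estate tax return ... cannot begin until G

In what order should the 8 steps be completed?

G, H, B, E, F, C, A, D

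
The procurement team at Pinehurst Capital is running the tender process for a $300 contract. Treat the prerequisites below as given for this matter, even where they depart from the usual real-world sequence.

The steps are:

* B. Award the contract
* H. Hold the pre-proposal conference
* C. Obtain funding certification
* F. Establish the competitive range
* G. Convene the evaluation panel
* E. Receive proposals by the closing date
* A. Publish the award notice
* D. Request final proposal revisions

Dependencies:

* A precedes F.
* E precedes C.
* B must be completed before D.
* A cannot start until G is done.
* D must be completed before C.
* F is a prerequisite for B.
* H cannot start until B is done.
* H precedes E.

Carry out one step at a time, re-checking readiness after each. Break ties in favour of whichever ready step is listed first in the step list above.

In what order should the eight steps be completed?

G, A, F, B, H, E, D, C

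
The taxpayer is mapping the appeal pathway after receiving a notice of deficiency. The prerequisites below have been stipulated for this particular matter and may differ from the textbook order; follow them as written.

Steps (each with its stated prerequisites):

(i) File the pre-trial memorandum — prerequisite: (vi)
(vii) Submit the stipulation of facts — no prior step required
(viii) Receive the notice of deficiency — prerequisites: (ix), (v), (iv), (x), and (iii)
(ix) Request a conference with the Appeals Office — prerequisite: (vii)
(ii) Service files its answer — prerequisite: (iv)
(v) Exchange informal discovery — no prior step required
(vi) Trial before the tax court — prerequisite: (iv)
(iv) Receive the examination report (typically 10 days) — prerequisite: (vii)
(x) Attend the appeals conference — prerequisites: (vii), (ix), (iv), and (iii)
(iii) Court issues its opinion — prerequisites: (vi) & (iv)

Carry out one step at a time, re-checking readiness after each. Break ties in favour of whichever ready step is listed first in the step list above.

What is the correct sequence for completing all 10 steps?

(vii) (ix) (v) (iv) (ii) (vi) (i) (iii) (x) (viii)

(vii) and (v) have no prerequisites; (vii) is listed earlier, so (vii) is first.
Now (ix), (v) and (iv) have their prerequisites met. (ix) is listed earlier, so (ix) next.
Now (v) and (iv) have their prerequisites met. (v) is listed earlier, so (v) next.
(iv) needed (vii), now all done → (iv).
Now (ii) and (vi) have their prerequisites met. (ii) is listed earlier, so (ii) next.
That leaves (vi) as the only ready step → (vi).
Ready: (i) and (iii). (i) is listed earlier → (i).
(iii) needed (vi) and (iv), now all done → (iii).
Next only (x) has its prerequisites met → (x).
(viii) needed (ix), (v), (iv), (x) and (iii), now all done → (viii).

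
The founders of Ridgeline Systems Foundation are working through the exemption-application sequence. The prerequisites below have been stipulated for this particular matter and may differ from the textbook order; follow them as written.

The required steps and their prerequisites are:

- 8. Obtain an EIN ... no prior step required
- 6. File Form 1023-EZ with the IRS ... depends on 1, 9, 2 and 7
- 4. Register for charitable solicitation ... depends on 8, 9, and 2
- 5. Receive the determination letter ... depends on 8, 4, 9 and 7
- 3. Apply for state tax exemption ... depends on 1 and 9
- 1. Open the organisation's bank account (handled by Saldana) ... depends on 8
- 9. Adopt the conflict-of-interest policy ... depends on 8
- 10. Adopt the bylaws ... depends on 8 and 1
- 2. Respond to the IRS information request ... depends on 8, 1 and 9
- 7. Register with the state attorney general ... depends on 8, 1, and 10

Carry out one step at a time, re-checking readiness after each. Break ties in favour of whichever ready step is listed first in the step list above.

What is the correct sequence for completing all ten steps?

8 1 9 3 10 2 4 7 6 5

8 is the only step with nothing outstanding, so it goes first.
Now 1 and 9 have their prerequisites met. 1 is listed earlier, so 1 next.
10 now also ready, so the ready set is {9, 10}; 9 is listed earlier → 9.
3, 10 and 2 are all available; 3 is listed earlier → 3.
Now 10 and 2 have their prerequisites met. 10 is listed earlier, so 10 next.
7 now also ready, so the ready set is {2, 7}; 2 is listed earlier → 2.
4 now also ready, so the ready set is {4, 7}; 4 is listed earlier → 4.
7 needed 8, 1 and 10, now all done → 7.
6 and 5 are both available; 6 is listed earlier → 6.
That leaves 5 as the only ready step → 5.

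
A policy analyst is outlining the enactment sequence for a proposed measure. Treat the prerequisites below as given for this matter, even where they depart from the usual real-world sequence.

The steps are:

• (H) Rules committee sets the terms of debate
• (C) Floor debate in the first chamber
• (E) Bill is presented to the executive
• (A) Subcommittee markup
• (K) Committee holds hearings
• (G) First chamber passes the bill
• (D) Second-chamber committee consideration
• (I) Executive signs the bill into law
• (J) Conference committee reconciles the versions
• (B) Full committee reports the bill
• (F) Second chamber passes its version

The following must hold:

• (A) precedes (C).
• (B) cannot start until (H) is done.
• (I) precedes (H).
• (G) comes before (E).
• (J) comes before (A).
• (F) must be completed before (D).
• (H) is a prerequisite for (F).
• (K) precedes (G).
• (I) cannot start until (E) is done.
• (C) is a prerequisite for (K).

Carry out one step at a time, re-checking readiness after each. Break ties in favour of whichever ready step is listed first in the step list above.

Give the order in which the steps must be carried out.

(J), (A), (C), (K), (G), (E), (I), (H), (B), (F), (D)

(J) is the only step with nothing outstanding, so it goes first.
(A) is the only step now ready → (A).
Next only (C) has its prerequisites met → (C).
(K) needed (C), now all done → (K).
(G) needed (K), now all done → (G).
(E) is the only step now ready → (E).
(I) is the only step now ready → (I).
Next only (H) has its prerequisites met → (H).
Now (B) and (F) have their prerequisites met. (B) is listed earlier, so (B) next.
(F) needed (H), now all done → (F).
Next only (D) has its prerequisites met → (D).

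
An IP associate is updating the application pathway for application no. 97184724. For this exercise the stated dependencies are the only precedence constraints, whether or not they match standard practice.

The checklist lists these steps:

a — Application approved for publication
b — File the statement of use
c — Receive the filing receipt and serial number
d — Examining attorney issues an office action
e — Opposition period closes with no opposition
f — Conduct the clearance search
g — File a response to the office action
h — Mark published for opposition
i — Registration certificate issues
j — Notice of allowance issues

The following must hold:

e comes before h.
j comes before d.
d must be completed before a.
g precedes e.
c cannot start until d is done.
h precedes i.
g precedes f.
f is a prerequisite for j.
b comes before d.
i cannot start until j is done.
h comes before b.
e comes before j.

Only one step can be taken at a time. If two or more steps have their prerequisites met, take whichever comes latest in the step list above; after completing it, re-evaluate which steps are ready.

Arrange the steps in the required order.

g f e j h i b d c a

g is the only step with nothing outstanding, so it goes first.
Now f and e have their prerequisites met. f is listed later, so f next.
e is the only step now ready → e.
Now j and h have their prerequisites met. j is listed later, so j next.
h needed e, now all done → h.
Ready: i and b. i is listed later → i.
That leaves b as the only ready step → b.
d needed j and b, now all done → d.
c and a are both available; c is listed later → c.
a needed d, now all done → a.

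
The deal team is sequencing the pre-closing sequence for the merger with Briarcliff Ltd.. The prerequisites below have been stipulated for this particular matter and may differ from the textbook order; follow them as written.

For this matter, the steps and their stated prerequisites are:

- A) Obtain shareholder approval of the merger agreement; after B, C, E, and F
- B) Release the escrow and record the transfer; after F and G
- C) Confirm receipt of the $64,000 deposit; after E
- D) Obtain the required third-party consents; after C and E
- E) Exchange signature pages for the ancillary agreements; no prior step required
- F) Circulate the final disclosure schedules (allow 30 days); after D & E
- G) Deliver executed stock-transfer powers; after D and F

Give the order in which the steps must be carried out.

E → C → D → F → G → B → A

Only E has no prerequisites, so it is first.
Next only C has its prerequisites met → C.
Next only D has its prerequisites met → D.
That leaves F as the only ready step → F.
G needed D and F, now all done → G.
That leaves B as the only ready step → B.
Next only A has its prerequisites met → A.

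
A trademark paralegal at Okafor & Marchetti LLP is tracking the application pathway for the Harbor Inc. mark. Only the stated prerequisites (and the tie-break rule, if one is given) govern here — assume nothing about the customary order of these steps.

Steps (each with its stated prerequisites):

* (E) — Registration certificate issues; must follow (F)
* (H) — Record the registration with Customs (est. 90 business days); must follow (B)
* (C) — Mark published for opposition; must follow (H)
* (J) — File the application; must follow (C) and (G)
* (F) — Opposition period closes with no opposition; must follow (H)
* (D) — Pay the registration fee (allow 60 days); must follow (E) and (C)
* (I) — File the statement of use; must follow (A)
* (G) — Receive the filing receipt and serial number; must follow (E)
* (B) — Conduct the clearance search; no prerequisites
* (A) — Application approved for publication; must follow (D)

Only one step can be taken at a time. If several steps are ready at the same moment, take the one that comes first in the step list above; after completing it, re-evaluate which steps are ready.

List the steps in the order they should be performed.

(B) has no prerequisites → (B) first.
That leaves (H) as the only ready step → (H).
(C) and (F) are both available; (C) is listed earlier → (C).
(F) needed (H), now all done → (F).
Next only (E) has its prerequisites met → (E).
(D) and (G) are both available; (D) is listed earlier → (D).
(A) now also ready, so the ready set is {(G), (A)}; (G) is listed earlier → (G).
Now (J) and (A) have their prerequisites met. (J) is listed earlier, so (J) next.
Next only (A) has its prerequisites met → (A).
(I) needed (A), now all done → (I).

(B) → (H) → (C) → (F) → (E) → (D) → (G) → (J) → (A) → (I)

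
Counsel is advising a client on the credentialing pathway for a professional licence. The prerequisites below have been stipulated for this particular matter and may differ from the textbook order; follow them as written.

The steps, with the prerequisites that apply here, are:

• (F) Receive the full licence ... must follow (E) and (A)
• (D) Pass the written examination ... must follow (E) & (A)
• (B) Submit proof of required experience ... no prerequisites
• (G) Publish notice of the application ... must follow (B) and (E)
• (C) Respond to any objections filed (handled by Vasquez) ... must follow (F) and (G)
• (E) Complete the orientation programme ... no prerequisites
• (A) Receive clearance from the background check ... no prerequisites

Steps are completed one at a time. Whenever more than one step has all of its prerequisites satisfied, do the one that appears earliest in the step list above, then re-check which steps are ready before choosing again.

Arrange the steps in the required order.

(B), (E) and (A) have no prerequisites; (B) is listed earlier, so (B) is first.
Ready: (E) and (A). (E) is listed earlier → (E).
(G) now also ready, so the ready set is {(G), (A)}; (G) is listed earlier → (G).
Next only (A) has its prerequisites met → (A).
(F) and (D) are both available; (F) is listed earlier → (F).
(D) and (C) are both available; (D) is listed earlier → (D).
(C) is the only step now ready → (C).

(B), (E), (G), (A), (F), (D), (C)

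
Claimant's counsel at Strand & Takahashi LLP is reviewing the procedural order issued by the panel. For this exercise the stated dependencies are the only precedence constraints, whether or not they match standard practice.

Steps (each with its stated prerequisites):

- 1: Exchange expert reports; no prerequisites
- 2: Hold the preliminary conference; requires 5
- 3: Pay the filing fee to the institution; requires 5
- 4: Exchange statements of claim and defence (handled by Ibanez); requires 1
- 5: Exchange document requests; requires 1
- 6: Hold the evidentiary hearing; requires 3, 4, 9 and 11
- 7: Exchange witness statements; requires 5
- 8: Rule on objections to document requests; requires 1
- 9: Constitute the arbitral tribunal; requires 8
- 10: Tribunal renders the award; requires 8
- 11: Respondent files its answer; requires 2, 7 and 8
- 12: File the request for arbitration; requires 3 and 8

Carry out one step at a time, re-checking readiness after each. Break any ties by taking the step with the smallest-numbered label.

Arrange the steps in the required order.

Only 1 has no prerequisites, so it is first.
4, 5 and 8 are all available; 4 has the earlier label → 4.
Now 5 and 8 have their prerequisites met. 5 has the earlier label, so 5 next.
2, 3 and 7 now also ready, so the ready set is {2, 3, 7, 8}; 2 has the earlier label → 2.
3, 7 and 8 are all available; 3 has the earlier label → 3.
Ready: 7 and 8. 7 has the earlier label → 7.
That leaves 8 as the only ready step → 8.
Now 9, 10, 11 and 12 have their prerequisites met. 9 has the earlier label, so 9 next.
Now 10, 11 and 12 have their prerequisites met. 10 has the earlier label, so 10 next.
11 and 12 are both available; 11 has the earlier label → 11.
Ready: 6 and 12. 6 has the earlier label → 6.
Next only 12 has its prerequisites met → 12.

1, 4, 5, 2, 3, 7, 8, 9, 10, 11, 6, 12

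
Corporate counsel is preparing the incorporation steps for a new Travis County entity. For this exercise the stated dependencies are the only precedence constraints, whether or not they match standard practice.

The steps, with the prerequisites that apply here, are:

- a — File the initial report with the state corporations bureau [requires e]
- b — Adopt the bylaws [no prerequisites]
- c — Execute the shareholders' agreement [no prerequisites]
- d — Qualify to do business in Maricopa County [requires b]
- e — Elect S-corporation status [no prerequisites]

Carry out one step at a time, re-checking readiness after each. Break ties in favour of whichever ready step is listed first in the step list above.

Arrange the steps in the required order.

b c d e a

b, c and e have no prerequisites; b is listed earlier, so b is first.
d now also ready, so the ready set is {c, d, e}; c is listed earlier → c.
Ready: d and e. d is listed earlier → d.
Next only e has its prerequisites met → e.
That leaves a as the only ready step → a.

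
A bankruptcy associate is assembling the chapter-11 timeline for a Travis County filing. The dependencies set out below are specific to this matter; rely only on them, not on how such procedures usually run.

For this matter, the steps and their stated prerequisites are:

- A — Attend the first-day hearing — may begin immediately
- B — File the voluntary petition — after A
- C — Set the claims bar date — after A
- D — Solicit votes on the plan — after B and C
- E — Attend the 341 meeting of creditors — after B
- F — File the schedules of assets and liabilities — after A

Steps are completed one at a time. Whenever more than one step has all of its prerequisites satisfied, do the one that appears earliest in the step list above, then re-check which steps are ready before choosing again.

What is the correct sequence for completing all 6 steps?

A, B, C, D, E, F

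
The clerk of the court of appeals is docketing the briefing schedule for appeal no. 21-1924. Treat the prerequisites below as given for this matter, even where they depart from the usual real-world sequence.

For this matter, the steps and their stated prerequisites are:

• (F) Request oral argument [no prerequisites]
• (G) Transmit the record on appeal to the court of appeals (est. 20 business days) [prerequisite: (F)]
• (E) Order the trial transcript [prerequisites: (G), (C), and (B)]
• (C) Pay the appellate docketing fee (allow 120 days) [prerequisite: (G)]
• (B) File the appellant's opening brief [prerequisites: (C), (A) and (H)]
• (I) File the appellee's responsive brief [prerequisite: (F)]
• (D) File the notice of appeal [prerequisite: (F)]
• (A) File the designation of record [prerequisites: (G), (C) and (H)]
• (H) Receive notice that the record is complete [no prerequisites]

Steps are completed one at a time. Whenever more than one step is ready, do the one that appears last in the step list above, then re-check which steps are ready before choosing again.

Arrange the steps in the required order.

Nothing is required for (H) and (F). (H) is listed later → (H) first.
(F) is the only step now ready → (F).
(D), (I) and (G) are all available; (D) is listed later → (D).
Ready: (I) and (G). (I) is listed later → (I).
(G) needed (F), now all done → (G).
(C) needed (G), now all done → (C).
(A) needed (H), (C) and (G), now all done → (A).
That leaves (B) as the only ready step → (B).
(E) needed (B), (C) and (G), now all done → (E).

(H) (F) (D) (I) (G) (C) (A) (B) (E)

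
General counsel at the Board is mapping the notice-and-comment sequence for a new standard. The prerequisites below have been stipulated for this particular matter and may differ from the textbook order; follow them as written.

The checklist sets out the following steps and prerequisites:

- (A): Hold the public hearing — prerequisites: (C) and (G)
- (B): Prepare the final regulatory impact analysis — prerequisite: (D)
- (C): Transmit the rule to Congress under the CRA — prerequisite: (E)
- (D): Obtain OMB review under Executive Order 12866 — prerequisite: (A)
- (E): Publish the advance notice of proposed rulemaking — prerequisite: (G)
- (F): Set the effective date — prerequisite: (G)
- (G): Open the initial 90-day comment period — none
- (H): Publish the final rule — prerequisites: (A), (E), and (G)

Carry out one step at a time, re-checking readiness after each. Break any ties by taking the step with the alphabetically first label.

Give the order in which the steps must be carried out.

Only (G) has no prerequisites, so it is first.
Now (E) and (F) have their prerequisites met. (E) has the earlier label, so (E) next.
(C) and (F) are both available; (C) has the earlier label → (C).
Now (A) and (F) have their prerequisites met. (A) has the earlier label, so (A) next.
(D), (F) and (H) are all available; (D) has the earlier label → (D).
(B) now also ready, so the ready set is {(B), (F), (H)}; (B) has the earlier label → (B).
(F) and (H) are both available; (F) has the earlier label → (F).
(H) needed (A), (E) and (G), now all done → (H).

(G) → (E) → (C) → (A) → (D) → (B) → (F) → (H)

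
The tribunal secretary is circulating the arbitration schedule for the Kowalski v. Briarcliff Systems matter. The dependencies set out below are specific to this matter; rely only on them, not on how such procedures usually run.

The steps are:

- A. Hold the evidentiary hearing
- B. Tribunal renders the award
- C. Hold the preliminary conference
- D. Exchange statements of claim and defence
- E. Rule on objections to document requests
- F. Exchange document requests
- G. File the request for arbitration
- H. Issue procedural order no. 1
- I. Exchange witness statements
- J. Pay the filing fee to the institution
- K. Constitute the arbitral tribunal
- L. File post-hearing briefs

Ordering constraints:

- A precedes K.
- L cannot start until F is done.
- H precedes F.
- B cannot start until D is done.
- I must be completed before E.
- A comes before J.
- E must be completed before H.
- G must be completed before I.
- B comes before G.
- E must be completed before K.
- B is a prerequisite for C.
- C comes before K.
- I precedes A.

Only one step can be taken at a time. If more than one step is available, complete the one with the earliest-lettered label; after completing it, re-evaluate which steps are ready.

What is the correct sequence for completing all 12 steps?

D is the only step with nothing outstanding, so it goes first.
B is the only step now ready → B.
Ready: C and G. C has the earlier label → C.
G needed B, now all done → G.
I needed G, now all done → I.
A and E are both available; A has the earlier label → A.
J now also ready, so the ready set is {E, J}; E has the earlier label → E.
H and K now also ready, so the ready set is {H, J, K}; H has the earlier label → H.
F, J and K are all available; F has the earlier label → F.
J, K and L are all available; J has the earlier label → J.
Now K and L have their prerequisites met. K has the earlier label, so K next.
L is the only step now ready → L.

D, B, C, G, I, A, E, H, F, J, K, L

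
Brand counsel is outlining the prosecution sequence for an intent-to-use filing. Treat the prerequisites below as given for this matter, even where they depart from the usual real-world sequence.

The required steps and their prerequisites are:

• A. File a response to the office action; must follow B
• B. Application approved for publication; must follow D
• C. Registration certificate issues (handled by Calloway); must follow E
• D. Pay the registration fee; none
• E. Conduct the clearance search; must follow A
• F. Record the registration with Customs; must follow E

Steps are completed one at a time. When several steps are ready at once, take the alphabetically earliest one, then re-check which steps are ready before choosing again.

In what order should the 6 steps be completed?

D is the only step with nothing outstanding, so it goes first.
Next only B has its prerequisites met → B.
A needed B, now all done → A.
E is the only step now ready → E.
C and F are both available; C has the earlier label → C.
F needed E, now all done → F.

D, B, A, E, C, F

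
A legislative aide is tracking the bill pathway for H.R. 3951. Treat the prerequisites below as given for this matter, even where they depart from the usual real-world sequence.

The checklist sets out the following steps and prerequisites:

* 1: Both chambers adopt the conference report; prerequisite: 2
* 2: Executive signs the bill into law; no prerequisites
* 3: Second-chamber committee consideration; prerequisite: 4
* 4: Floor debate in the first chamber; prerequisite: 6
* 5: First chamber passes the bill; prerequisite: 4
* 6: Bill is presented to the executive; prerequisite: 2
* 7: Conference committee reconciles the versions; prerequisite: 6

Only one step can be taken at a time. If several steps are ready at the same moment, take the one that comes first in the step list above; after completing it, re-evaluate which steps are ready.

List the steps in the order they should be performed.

2 1 6 4 3 5 7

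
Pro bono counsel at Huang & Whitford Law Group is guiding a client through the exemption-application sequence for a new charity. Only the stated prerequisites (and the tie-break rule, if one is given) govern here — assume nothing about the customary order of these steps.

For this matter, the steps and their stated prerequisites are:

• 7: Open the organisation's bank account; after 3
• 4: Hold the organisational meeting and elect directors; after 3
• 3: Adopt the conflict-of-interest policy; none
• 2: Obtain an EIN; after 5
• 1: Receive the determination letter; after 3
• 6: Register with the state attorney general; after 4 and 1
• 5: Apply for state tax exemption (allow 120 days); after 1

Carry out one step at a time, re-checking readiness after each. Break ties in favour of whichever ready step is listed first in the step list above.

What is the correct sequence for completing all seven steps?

3 is the only step with nothing outstanding, so it goes first.
Now 7, 4 and 1 have their prerequisites met. 7 is listed earlier, so 7 next.
Now 4 and 1 have their prerequisites met. 4 is listed earlier, so 4 next.
1 needed 3, now all done → 1.
Now 6 and 5 have their prerequisites met. 6 is listed earlier, so 6 next.
5 is the only step now ready → 5.
2 needed 5, now all done → 2.

3 7 4 1 6 5 2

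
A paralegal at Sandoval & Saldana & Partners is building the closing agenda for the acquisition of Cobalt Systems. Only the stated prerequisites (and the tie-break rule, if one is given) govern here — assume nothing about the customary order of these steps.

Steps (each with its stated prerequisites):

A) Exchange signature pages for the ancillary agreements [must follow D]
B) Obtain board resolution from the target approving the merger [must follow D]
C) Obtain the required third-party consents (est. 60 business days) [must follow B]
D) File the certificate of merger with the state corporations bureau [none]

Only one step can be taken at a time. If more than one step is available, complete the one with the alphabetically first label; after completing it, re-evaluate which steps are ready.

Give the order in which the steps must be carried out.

Only D has no prerequisites, so it is first.
Ready: A and B. A has the earlier label → A.
B is the only step now ready → B.
C needed B, now all done → C.

D → A → B → C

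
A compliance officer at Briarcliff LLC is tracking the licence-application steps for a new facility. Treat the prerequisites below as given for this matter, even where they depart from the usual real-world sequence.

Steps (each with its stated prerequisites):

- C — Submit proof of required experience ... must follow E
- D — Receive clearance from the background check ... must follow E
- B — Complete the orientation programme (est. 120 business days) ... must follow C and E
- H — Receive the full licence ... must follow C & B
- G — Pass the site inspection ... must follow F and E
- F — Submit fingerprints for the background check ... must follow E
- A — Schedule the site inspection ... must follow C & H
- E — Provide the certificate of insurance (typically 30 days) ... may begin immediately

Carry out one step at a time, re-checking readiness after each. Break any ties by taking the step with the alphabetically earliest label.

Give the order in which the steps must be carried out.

E C B D F G H A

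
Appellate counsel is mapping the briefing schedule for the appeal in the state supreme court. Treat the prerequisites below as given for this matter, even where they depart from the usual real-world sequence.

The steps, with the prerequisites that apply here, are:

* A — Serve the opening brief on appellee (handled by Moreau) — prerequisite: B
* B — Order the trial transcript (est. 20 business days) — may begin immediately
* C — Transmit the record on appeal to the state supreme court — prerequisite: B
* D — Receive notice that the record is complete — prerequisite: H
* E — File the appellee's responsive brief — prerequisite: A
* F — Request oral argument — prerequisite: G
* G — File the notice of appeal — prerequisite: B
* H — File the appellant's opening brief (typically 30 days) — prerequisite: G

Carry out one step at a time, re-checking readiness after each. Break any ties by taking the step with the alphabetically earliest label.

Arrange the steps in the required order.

Only B has no prerequisites, so it is first.
Ready: A, C and G. A has the earlier label → A.
Now C, E and G have their prerequisites met. C has the earlier label, so C next.
E and G are both available; E has the earlier label → E.
That leaves G as the only ready step → G.
Now F and H have their prerequisites met. F has the earlier label, so F next.
That leaves H as the only ready step → H.
D is the only step now ready → D.

B, A, C, E, G, F, H, D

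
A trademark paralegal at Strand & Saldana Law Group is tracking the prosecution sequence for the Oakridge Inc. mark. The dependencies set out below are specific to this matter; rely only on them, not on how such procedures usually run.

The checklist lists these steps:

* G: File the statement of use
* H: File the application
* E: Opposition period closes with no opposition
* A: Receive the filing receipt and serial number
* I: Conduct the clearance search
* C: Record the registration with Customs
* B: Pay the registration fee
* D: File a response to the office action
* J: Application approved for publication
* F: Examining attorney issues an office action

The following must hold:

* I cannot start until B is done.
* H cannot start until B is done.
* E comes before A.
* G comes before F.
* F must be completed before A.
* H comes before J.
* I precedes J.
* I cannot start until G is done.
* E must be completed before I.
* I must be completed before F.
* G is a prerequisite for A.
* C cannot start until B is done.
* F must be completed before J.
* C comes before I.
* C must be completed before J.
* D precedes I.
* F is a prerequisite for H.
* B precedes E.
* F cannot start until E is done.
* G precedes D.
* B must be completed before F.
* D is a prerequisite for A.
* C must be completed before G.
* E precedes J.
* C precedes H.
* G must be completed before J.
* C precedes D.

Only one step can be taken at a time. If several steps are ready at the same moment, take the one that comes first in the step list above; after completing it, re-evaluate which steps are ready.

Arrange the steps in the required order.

B is the only step with nothing outstanding, so it goes first.
Ready: E and C. E is listed earlier → E.
Next only C has its prerequisites met → C.
G is the only step now ready → G.
D is the only step now ready → D.
Next only I has its prerequisites met → I.
F is the only step now ready → F.
Ready: H and A. H is listed earlier → H.
Ready: A and J. A is listed earlier → A.
J is the only step now ready → J.

B E C G D I F H A J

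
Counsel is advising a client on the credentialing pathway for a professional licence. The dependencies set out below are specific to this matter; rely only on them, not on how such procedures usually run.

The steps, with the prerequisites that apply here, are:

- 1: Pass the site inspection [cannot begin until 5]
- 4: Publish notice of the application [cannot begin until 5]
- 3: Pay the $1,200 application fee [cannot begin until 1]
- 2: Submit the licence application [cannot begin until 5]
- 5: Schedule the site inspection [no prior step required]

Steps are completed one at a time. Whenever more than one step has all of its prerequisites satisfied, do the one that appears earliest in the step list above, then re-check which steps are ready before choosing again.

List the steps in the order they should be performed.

5, 1, 4, 3, 2

5 is the only step with nothing outstanding, so it goes first.
Ready: 1, 4 and 2. 1 is listed earlier → 1.
4, 3 and 2 are all available; 4 is listed earlier → 4.
Ready: 3 and 2. 3 is listed earlier → 3.
2 needed 5, now all done → 2.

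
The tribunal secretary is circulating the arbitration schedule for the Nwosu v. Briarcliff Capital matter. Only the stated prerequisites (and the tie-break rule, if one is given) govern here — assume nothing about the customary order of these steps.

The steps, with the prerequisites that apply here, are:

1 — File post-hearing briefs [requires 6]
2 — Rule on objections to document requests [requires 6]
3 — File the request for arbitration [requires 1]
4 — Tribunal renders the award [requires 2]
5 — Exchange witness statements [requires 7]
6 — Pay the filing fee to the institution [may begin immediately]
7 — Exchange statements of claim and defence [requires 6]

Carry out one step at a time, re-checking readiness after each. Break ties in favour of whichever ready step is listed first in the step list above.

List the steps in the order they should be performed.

6 has no prerequisites → 6 first.
Ready: 1, 2 and 7. 1 is listed earlier → 1.
3 now also ready, so the ready set is {2, 3, 7}; 2 is listed earlier → 2.
Ready: 3, 4 and 7. 3 is listed earlier → 3.
Now 4 and 7 have their prerequisites met. 4 is listed earlier, so 4 next.
Next only 7 has its prerequisites met → 7.
5 is the only step now ready → 5.

6 1 2 3 4 7 5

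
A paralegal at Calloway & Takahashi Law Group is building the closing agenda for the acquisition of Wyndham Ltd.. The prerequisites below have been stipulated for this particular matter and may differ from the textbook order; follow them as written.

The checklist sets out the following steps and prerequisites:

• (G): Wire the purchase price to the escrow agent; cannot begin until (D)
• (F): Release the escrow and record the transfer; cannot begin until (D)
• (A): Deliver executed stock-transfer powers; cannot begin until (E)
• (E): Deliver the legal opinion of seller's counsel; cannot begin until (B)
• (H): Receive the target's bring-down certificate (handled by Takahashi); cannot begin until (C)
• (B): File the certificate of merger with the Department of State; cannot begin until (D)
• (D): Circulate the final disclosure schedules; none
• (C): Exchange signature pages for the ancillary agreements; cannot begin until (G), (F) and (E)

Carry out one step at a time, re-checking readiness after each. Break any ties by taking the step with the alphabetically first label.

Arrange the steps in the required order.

(D) → (B) → (E) → (A) → (F) → (G) → (C) → (H)

(D) is the only step with nothing outstanding, so it goes first.
Ready: (B), (F) and (G). (B) has the earlier label → (B).
Now (E), (F) and (G) have their prerequisites met. (E) has the earlier label, so (E) next.
Now (A), (F) and (G) have their prerequisites met. (A) has the earlier label, so (A) next.
(F) and (G) are both available; (F) has the earlier label → (F).
(G) is the only step now ready → (G).
(C) needed (E), (F) and (G), now all done → (C).
(H) needed (C), now all done → (H).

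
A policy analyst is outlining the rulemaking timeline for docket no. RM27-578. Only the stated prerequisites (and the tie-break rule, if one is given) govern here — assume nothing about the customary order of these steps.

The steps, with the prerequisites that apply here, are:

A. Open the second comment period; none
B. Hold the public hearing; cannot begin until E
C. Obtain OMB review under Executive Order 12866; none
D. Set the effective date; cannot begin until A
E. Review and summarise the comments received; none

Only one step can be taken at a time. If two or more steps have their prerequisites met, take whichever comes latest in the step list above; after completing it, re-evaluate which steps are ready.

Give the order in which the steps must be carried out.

E, C and A have no prerequisites; E is listed later, so E is first.
B now also ready, so the ready set is {C, B, A}; C is listed later → C.
Ready: B and A. B is listed later → B.
Next only A has its prerequisites met → A.
Next only D has its prerequisites met → D.

E, C, B, A, D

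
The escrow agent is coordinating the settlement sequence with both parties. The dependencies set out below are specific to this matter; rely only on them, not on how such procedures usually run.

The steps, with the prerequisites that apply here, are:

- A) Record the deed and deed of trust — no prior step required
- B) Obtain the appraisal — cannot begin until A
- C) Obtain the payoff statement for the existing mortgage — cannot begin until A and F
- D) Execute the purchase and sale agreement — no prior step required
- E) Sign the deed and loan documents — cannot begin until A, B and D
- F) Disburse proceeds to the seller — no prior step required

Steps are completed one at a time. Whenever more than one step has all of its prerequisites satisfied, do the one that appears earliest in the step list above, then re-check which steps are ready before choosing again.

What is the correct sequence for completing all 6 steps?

A, B, D, E, F, C

A, D and F have no prerequisites; A is listed earlier, so A is first.
B now also ready, so the ready set is {B, D, F}; B is listed earlier → B.
Ready: D and F. D is listed earlier → D.
E now also ready, so the ready set is {E, F}; E is listed earlier → E.
That leaves F as the only ready step → F.
That leaves C as the only ready step → C.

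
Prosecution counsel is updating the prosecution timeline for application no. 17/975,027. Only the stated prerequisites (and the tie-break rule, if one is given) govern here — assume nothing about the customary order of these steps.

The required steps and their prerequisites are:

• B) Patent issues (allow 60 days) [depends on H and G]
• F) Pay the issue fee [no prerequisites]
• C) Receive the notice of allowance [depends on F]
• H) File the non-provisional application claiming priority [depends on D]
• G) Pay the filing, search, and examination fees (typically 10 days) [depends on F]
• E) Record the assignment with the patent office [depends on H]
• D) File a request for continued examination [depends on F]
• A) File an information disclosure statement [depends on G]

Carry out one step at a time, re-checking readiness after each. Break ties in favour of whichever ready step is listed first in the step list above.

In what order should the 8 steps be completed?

F has no prerequisites → F first.
Now C, G and D have their prerequisites met. C is listed earlier, so C next.
Now G and D have their prerequisites met. G is listed earlier, so G next.
Ready: D and A. D is listed earlier → D.
H and A are both available; H is listed earlier → H.
B and E now also ready, so the ready set is {B, E, A}; B is listed earlier → B.
Ready: E and A. E is listed earlier → E.
A needed G, now all done → A.

F, C, G, D, H, B, E, A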